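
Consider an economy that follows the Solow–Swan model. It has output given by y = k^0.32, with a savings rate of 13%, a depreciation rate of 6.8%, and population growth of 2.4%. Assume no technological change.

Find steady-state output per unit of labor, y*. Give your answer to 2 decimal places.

Steady state requires s·f(k) = (n + δ)·k, i.e. s·k^α = (n + δ)·k.
Rearranging, k^(1−α) = s / (n + δ).
k^0.68 = 0.13 / (0.024 + 0.068) = 0.13 / 0.092 = 1.4130
k* = 1.4130^(1/0.68) ≈ 1.6626
y* = (k*)^α = 1.6626^0.32 ≈ 1.1767

y* = 1.18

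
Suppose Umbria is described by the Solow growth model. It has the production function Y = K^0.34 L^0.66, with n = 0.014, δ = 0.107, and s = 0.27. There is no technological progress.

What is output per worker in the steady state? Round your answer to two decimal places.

y* = 1.51

At the steady state, Δk = 0, so s·k^α = (n + δ)·k.
Rearranging, k^(1−α) = s / (n + δ).
k^0.66 = 0.27 / (0.014 + 0.107) = 0.27 / 0.121 = 2.2314
k* = 2.2314^(1/0.66) ≈ 3.3740
y* = (k*)^α = 3.3740^0.34 ≈ 1.5121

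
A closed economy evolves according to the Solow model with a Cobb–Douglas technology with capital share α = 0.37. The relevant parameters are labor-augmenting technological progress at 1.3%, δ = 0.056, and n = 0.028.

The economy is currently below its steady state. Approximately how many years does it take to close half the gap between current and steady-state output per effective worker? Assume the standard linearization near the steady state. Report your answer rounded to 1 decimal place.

Near the steady state the convergence rate is λ = (1 − α)(n + g + δ).
λ = (1 − 0.37) × 0.097 = 0.63 × 0.097 = 0.06111
Half-life = ln 2 / λ = 0.6931 / 0.06111 ≈ 11.34 years

half-life ≈ 11.3 years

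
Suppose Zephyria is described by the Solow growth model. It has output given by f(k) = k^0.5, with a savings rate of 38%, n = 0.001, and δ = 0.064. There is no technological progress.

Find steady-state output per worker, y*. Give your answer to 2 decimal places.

Steady state requires s·f(k) = (n + δ)·k, i.e. s·k^α = (n + δ)·k.
Rearranging, k^(1−α) = s / (n + δ).
k^0.5 = 0.38 / (0.001 + 0.064) = 0.38 / 0.065 = 5.8462
k* = 5.8462^(1/0.5) ≈ 34.1781
y* = (k*)^α = 34.1781^0.5 ≈ 5.8462

y* ≈ 5.85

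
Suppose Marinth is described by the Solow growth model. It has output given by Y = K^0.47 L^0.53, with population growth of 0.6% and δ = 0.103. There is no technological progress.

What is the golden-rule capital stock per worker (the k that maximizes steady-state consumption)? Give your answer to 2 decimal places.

The golden rule sets f'(k) = n + δ, i.e. α·k^(α−1) = n + δ.
So k^(1−α) = α / (n + δ) = 0.47 / 0.109 = 4.3119.
k_gold = 4.3119^(1/0.53) ≈ 15.7575

k_gold ≈ 15.76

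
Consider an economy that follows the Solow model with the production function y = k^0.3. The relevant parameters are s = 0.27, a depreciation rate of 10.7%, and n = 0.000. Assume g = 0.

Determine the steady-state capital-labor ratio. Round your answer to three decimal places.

k* = 3.752

Steady state requires s·f(k) = (n + δ)·k, i.e. s·k^α = (n + δ)·k.
Rearranging, k^(1−α) = s / (n + δ).
k^0.7 = 0.27 / (0.000 + 0.107) = 0.27 / 0.107 = 2.5234
k* = 2.5234^(1/0.7) ≈ 3.7520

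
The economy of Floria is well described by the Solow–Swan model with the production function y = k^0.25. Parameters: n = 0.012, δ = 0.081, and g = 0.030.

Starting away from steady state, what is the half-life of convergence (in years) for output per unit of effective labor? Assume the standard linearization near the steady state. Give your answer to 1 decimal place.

Near the steady state the convergence rate is λ = (1 − α)(n + g + δ).
λ = (1 − 0.25) × 0.123 = 0.75 × 0.123 = 0.09225
Half-life = ln 2 / λ = 0.6931 / 0.09225 ≈ 7.51 years

t_½ ≈ 7.5 years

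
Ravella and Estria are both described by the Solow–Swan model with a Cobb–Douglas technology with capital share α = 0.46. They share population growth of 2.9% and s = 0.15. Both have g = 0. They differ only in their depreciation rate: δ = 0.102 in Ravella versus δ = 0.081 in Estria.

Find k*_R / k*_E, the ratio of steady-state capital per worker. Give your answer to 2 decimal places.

Steady-state k* = [s/(n + δ)]^(1/(1−α)), so the ratio is [ (s_R/(n + δ)_R) / (s_E/(n + δ)_E) ]^1.8519.
s_R/(n + δ)_R = 0.15/0.131 = 1.1450; s_E/(n + δ)_E = 0.15/0.110 = 1.3636.
Ratio = (1.1450/1.3636)^1.8519 = 0.8397^1.8519 ≈ 0.7236

ratio ≈ 0.72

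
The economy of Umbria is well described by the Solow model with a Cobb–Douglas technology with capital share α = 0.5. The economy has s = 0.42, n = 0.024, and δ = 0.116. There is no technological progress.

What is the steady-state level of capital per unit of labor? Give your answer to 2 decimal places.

Steady state requires s·f(k) = (n + δ)·k, i.e. s·k^α = (n + δ)·k.
Rearranging, k^(1−α) = s / (n + δ).
k^0.5 = 0.42 / (0.024 + 0.116) = 0.42 / 0.140 = 3.0000
k* = 3.0000^(1/0.5) ≈ 9.0000

k* = 9.00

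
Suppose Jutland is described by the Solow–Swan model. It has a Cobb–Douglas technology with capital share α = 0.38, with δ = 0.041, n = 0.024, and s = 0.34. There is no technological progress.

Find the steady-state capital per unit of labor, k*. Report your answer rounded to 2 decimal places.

In steady state, investment equals break-even investment: s·k^α = (n + δ)·k.
Rearranging, k^(1−α) = s / (n + δ).
k^0.62 = 0.34 / (0.024 + 0.041) = 0.34 / 0.065 = 5.2308
k* = 5.2308^(1/0.62) ≈ 14.4205

k* ≈ 14.42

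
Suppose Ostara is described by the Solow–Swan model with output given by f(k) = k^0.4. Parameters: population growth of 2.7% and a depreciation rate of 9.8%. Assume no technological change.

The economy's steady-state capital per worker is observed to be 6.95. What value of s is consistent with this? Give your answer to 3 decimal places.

In steady state, investment equals break-even investment: s·k^α = (n + δ)·k.
So s / (n + δ) = (k*)^(1−α) = 6.95^0.6 = 3.2003.
Therefore s = 3.2003 × (n + δ) = 3.2003 × 0.125 = 0.4000.

s ≈ 0.400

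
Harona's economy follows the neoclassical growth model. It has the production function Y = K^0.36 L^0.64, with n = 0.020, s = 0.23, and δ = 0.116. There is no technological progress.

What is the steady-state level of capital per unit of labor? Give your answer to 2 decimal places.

k* = 2.27

Steady state requires s·f(k) = (n + δ)·k, i.e. s·k^α = (n + δ)·k.
Dividing both sides by k: k^(1−α) = s / (n + δ).
k^0.64 = 0.23 / (0.020 + 0.116) = 0.23 / 0.136 = 1.6912
k* = 1.6912^(1/0.64) ≈ 2.2728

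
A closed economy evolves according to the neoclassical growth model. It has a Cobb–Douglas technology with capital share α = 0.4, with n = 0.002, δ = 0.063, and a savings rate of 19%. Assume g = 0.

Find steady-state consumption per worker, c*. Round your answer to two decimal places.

Steady state requires s·f(k) = (n + δ)·k, i.e. s·k^α = (n + δ)·k.
Rearranging, k^(1−α) = s / (n + δ).
k^0.6 = 0.19 / (0.002 + 0.063) = 0.19 / 0.065 = 2.9231
k* = 2.9231^(1/0.6) ≈ 5.9759
y* = (k*)^α = 5.9759^0.4 ≈ 2.0444
c* = (1 − s)·y* = (1 − 0.19) × 2.0444 ≈ 1.6560

c* = 1.66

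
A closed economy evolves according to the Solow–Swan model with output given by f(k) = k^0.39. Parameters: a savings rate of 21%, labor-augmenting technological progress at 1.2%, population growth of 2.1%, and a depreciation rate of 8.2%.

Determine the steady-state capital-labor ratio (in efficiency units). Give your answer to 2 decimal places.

k* ≈ 2.68

Steady state requires s·f(k) = (n + g + δ)·k, i.e. s·k^α = (n + g + δ)·k.
Rearranging, k^(1−α) = s / (n + g + δ).
k^0.61 = 0.21 / (0.021 + 0.012 + 0.082) = 0.21 / 0.115 = 1.8261
k* = 1.8261^(1/0.61) ≈ 2.6837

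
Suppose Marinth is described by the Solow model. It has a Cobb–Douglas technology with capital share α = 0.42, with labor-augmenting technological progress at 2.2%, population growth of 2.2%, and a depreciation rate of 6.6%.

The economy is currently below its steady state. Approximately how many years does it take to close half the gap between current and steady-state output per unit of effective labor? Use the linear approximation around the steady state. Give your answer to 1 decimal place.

t_½ ≈ 10.9 years

Near the steady state the convergence rate is λ = (1 − α)(n + g + δ).
λ = (1 − 0.42) × 0.110 = 0.58 × 0.110 = 0.0638
Half-life = ln 2 / λ = 0.6931 / 0.0638 ≈ 10.86 years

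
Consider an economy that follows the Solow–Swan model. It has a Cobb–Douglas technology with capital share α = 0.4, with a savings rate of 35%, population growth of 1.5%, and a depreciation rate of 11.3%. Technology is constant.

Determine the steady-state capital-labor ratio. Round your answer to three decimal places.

In steady state, investment equals break-even investment: s·k^α = (n + δ)·k.
Rearranging, k^(1−α) = s / (n + δ).
k^0.6 = 0.35 / (0.015 + 0.113) = 0.35 / 0.128 = 2.7344
k* = 2.7344^(1/0.6) ≈ 5.3469

k* ≈ 5.347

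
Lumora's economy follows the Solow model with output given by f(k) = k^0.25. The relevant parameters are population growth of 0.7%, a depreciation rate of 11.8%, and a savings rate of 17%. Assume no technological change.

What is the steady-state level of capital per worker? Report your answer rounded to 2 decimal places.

k* = 1.51

At the steady state, Δk = 0, so s·k^α = (n + δ)·k.
Rearranging, k^(1−α) = s / (n + δ).
k^0.75 = 0.17 / (0.007 + 0.118) = 0.17 / 0.125 = 1.3600
k* = 1.3600^(1/0.75) ≈ 1.5068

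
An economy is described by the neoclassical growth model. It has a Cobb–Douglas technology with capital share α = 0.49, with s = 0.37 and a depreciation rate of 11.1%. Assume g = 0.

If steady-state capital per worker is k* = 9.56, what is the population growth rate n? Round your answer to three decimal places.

n ≈ 0.006

At the steady state, Δk = 0, so s·k^α = (n + δ)·k.
So s / (n + δ) = (k*)^(1−α) = 9.56^0.51 = 3.1625.
Therefore n + δ = s / 3.1625 = 0.37 / 3.1625 = 0.1170, so n = 0.1170 − 0.111 = 0.0060.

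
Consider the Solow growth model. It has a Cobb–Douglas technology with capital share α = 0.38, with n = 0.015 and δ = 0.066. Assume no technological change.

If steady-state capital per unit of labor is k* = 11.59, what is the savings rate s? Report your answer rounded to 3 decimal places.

s ≈ 0.370

In steady state, investment equals break-even investment: s·k^α = (n + δ)·k.
So s / (n + δ) = (k*)^(1−α) = 11.59^0.62 = 4.5681.
Therefore s = 4.5681 × (n + δ) = 4.5681 × 0.081 = 0.3700.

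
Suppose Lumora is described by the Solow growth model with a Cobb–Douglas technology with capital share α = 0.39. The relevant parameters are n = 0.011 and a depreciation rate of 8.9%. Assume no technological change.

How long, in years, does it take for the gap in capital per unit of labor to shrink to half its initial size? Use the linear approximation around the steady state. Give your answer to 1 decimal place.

half-life ≈ 11.4 years

Near the steady state the convergence rate is λ = (1 − α)(n + δ).
λ = (1 − 0.39) × 0.100 = 0.61 × 0.100 = 0.0610
Half-life = ln 2 / λ = 0.6931 / 0.0610 ≈ 11.36 years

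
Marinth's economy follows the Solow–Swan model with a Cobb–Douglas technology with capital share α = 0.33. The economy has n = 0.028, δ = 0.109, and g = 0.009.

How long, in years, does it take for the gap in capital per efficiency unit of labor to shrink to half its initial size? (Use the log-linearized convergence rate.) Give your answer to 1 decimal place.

Near the steady state the convergence rate is λ = (1 − α)(n + g + δ).
λ = (1 − 0.33) × 0.146 = 0.67 × 0.146 = 0.09782
Half-life = ln 2 / λ = 0.6931 / 0.09782 ≈ 7.09 years

t_½ ≈ 7.1 years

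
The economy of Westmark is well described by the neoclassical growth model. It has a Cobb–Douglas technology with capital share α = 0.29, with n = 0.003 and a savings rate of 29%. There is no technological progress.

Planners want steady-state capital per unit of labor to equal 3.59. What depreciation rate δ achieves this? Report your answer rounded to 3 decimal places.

δ ≈ 0.114

Steady state requires s·f(k) = (n + δ)·k, i.e. s·k^α = (n + δ)·k.
So s / (n + δ) = (k*)^(1−α) = 3.59^0.71 = 2.4781.
Therefore n + δ = s / 2.4781 = 0.29 / 2.4781 = 0.1170, so δ = 0.1170 − 0.003 = 0.1140.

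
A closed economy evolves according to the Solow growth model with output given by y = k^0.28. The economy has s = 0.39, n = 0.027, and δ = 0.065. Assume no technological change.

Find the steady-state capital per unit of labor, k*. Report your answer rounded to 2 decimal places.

k* ≈ 7.43

Steady state requires s·f(k) = (n + δ)·k, i.e. s·k^α = (n + δ)·k.
Dividing both sides by k: k^(1−α) = s / (n + δ).
k^0.72 = 0.39 / (0.027 + 0.065) = 0.39 / 0.092 = 4.2391
k* = 4.2391^(1/0.72) ≈ 7.4338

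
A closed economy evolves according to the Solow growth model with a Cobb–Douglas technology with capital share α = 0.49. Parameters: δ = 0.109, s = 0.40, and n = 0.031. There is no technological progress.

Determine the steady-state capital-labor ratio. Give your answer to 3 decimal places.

In steady state, investment equals break-even investment: s·k^α = (n + δ)·k.
Dividing both sides by k: k^(1−α) = s / (n + δ).
k^0.51 = 0.40 / (0.031 + 0.109) = 0.40 / 0.140 = 2.8571
k* = 2.8571^(1/0.51) ≈ 7.8338

k* = 7.834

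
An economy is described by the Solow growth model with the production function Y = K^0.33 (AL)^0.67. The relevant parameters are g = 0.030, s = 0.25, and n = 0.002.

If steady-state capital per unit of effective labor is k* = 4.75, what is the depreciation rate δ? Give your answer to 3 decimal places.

In steady state, investment equals break-even investment: s·k^α = (n + g + δ)·k.
So s / (n + g + δ) = (k*)^(1−α) = 4.75^0.67 = 2.8404.
Therefore n + g + δ = s / 2.8404 = 0.25 / 2.8404 = 0.0880, so δ = 0.0880 − 0.032 = 0.0560.

δ ≈ 0.056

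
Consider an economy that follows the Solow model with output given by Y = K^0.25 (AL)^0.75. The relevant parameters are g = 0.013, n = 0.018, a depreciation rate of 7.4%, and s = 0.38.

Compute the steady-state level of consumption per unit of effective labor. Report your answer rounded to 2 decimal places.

In steady state, investment equals break-even investment: s·k^α = (n + g + δ)·k.
Rearranging, k^(1−α) = s / (n + g + δ).
k^0.75 = 0.38 / (0.018 + 0.013 + 0.074) = 0.38 / 0.105 = 3.6190
k* = 3.6190^(1/0.75) ≈ 5.5563
y* = (k*)^α = 5.5563^0.25 ≈ 1.5353
c* = (1 − s)·y* = (1 − 0.38) × 1.5353 ≈ 0.9519

c* ≈ 0.95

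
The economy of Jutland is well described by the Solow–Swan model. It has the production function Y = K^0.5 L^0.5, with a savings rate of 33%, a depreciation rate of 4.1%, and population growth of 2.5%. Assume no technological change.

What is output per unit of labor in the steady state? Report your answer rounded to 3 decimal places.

y* = 5.000

At the steady state, Δk = 0, so s·k^α = (n + δ)·k.
Rearranging, k^(1−α) = s / (n + δ).
k^0.5 = 0.33 / (0.025 + 0.041) = 0.33 / 0.066 = 5.0000
k* = 5.0000^(1/0.5) ≈ 25.0000
y* = (k*)^α = 25.0000^0.5 ≈ 5.0000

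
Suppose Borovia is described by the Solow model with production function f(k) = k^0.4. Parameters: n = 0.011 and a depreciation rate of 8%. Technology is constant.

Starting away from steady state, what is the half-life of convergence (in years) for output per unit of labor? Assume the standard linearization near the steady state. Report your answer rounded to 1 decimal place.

Near the steady state the convergence rate is λ = (1 − α)(n + δ).
λ = (1 − 0.4) × 0.091 = 0.6 × 0.091 = 0.0546
Half-life = ln 2 / λ = 0.6931 / 0.0546 ≈ 12.69 years

about 12.7 years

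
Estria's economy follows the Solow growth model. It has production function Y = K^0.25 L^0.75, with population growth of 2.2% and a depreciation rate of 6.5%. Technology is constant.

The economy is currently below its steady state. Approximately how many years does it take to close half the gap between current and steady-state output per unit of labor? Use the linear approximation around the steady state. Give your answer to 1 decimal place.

Near the steady state the convergence rate is λ = (1 − α)(n + δ).
λ = (1 − 0.25) × 0.087 = 0.75 × 0.087 = 0.06525
Half-life = ln 2 / λ = 0.6931 / 0.06525 ≈ 10.62 years

half-life ≈ 10.6 years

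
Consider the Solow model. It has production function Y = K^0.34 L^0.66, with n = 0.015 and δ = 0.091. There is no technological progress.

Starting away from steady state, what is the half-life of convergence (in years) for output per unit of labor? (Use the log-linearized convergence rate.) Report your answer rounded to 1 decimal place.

Near the steady state the convergence rate is λ = (1 − α)(n + δ).
λ = (1 − 0.34) × 0.106 = 0.66 × 0.106 = 0.06996
Half-life = ln 2 / λ = 0.6931 / 0.06996 ≈ 9.91 years

half-life ≈ 9.9 years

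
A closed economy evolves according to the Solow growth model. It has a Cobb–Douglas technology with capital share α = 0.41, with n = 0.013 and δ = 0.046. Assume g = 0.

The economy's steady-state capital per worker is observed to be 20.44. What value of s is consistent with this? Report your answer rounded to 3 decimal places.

s ≈ 0.350

At the steady state, Δk = 0, so s·k^α = (n + δ)·k.
So s / (n + δ) = (k*)^(1−α) = 20.44^0.59 = 5.9318.
Therefore s = 5.9318 × (n + δ) = 5.9318 × 0.059 = 0.3500.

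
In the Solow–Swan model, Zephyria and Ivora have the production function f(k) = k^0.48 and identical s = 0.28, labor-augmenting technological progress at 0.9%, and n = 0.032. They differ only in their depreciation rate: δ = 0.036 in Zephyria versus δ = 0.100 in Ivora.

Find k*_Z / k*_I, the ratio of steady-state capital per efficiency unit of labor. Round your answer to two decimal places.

Steady-state k* = [s/(n + g + δ)]^(1/(1−α)), so the ratio is [ (s_Z/(n + g + δ)_Z) / (s_I/(n + g + δ)_I) ]^1.9231.
s_Z/(n + g + δ)_Z = 0.28/0.077 = 3.6364; s_I/(n + g + δ)_I = 0.28/0.141 = 1.9858.
Ratio = (3.6364/1.9858)^1.9231 = 1.8312^1.9231 ≈ 3.2009

ratio ≈ 3.20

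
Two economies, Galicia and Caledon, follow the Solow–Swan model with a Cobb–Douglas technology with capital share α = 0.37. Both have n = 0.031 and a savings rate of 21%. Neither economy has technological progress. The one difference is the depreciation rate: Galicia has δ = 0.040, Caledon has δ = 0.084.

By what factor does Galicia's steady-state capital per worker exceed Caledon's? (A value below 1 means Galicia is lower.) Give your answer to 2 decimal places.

Steady-state k* = [s/(n + δ)]^(1/(1−α)), so the ratio is [ (s_G/(n + δ)_G) / (s_C/(n + δ)_C) ]^1.5873.
s_G/(n + δ)_G = 0.21/0.071 = 2.9577; s_C/(n + δ)_C = 0.21/0.115 = 1.8261.
Ratio = (2.9577/1.8261)^1.5873 = 1.6197^1.5873 ≈ 2.1500

ratio ≈ 2.15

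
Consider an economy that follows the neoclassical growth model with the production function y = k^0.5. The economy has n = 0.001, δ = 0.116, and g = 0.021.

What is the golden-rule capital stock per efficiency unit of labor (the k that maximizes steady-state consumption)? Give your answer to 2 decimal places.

The golden rule sets f'(k) = n + g + δ, i.e. α·k^(α−1) = n + g + δ.
So k^(1−α) = α / (n + g + δ) = 0.5 / 0.138 = 3.6232.
k_gold = 3.6232^(1/0.5) ≈ 13.1276

k_gold ≈ 13.13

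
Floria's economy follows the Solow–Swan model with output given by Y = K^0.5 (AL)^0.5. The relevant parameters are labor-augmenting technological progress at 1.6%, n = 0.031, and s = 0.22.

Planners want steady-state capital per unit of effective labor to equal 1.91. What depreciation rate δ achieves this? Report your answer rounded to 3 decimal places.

δ ≈ 0.112

At the steady state, Δk = 0, so s·k^α = (n + g + δ)·k.
So s / (n + g + δ) = (k*)^(1−α) = 1.91^0.5 = 1.3820.
Therefore n + g + δ = s / 1.3820 = 0.22 / 1.3820 = 0.1592, so δ = 0.1592 − 0.047 = 0.1122.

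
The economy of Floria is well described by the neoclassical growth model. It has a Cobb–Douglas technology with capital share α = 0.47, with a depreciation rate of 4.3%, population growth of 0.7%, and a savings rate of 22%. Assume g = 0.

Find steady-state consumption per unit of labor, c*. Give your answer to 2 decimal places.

c* = 2.90

At the steady state, Δk = 0, so s·k^α = (n + δ)·k.
Rearranging, k^(1−α) = s / (n + δ).
k^0.53 = 0.22 / (0.007 + 0.043) = 0.22 / 0.050 = 4.4000
k* = 4.4000^(1/0.53) ≈ 16.3705
y* = (k*)^α = 16.3705^0.47 ≈ 3.7206
c* = (1 − s)·y* = (1 − 0.22) × 3.7206 ≈ 2.9021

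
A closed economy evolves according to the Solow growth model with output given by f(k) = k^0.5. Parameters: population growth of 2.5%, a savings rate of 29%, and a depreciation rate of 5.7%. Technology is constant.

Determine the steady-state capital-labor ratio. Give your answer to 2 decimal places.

k* ≈ 12.51

Steady state requires s·f(k) = (n + δ)·k, i.e. s·k^α = (n + δ)·k.
Dividing both sides by k: k^(1−α) = s / (n + δ).
k^0.5 = 0.29 / (0.025 + 0.057) = 0.29 / 0.082 = 3.5366
k* = 3.5366^(1/0.5) ≈ 12.5075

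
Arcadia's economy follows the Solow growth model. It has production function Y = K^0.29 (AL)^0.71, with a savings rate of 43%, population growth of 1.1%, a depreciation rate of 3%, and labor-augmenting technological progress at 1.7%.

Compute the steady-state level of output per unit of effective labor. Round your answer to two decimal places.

At the steady state, Δk = 0, so s·k^α = (n + g + δ)·k.
Dividing both sides by k: k^(1−α) = s / (n + g + δ).
k^0.71 = 0.43 / (0.011 + 0.017 + 0.030) = 0.43 / 0.058 = 7.4138
k* = 7.4138^(1/0.71) ≈ 16.8039
y* = (k*)^α = 16.8039^0.29 ≈ 2.2666

y* ≈ 2.27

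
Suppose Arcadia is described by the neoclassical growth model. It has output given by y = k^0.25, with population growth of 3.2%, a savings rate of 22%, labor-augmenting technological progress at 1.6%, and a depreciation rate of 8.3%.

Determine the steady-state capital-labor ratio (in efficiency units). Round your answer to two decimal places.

k* = 2.00

In steady state, investment equals break-even investment: s·k^α = (n + g + δ)·k.
Dividing both sides by k: k^(1−α) = s / (n + g + δ).
k^0.75 = 0.22 / (0.032 + 0.016 + 0.083) = 0.22 / 0.131 = 1.6794
k* = 1.6794^(1/0.75) ≈ 1.9962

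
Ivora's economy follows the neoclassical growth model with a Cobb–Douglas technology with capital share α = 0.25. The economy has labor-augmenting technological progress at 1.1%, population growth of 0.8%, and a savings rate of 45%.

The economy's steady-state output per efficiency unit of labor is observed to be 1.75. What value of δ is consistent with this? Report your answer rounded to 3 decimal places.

At the steady state, Δk = 0, so s·k^α = (n + g + δ)·k.
Since y* = [s/(n + g + δ)]^(α/(1−α)), we have s/(n + g + δ) = (y*)^((1−α)/α) = 1.75^3 = 5.3594.
Therefore n + g + δ = s / 5.3594 = 0.45 / 5.3594 = 0.0840, so δ = 0.0840 − 0.019 = 0.0650.

δ ≈ 0.065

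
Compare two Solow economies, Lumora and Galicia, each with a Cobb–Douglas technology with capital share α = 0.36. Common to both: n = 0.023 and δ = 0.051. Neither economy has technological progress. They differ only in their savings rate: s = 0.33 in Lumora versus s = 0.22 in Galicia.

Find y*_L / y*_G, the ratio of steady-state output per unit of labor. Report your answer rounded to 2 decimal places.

ratio ≈ 1.26

Steady-state y* = [s/(n + δ)]^(α/(1−α)), so the ratio is [ (s_L/(n + δ)_L) / (s_G/(n + δ)_G) ]^0.5625.
s_L/(n + δ)_L = 0.33/0.074 = 4.4595; s_G/(n + δ)_G = 0.22/0.074 = 2.9730.
Ratio = (4.4595/2.9730)^0.5625 = 1.5000^0.5625 ≈ 1.2562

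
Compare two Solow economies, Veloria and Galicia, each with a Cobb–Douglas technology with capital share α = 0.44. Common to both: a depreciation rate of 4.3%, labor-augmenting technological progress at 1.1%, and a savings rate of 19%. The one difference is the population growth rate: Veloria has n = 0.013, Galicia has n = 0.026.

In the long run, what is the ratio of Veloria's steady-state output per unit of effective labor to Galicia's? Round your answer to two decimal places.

Steady-state y* = [s/(n + g + δ)]^(α/(1−α)), so the ratio is [ (s_V/(n + g + δ)_V) / (s_G/(n + g + δ)_G) ]^0.7857.
s_V/(n + g + δ)_V = 0.19/0.067 = 2.8358; s_G/(n + g + δ)_G = 0.19/0.080 = 2.3750.
Ratio = (2.8358/2.3750)^0.7857 = 1.1940^0.7857 ≈ 1.1495

y*_V / y*_G ≈ 1.15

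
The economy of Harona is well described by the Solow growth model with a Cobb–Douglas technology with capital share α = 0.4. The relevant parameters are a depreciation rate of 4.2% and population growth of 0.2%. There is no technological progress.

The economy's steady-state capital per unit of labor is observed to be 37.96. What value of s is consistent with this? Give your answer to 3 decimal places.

s ≈ 0.390

In steady state, investment equals break-even investment: s·k^α = (n + δ)·k.
So s / (n + δ) = (k*)^(1−α) = 37.96^0.6 = 8.8633.
Therefore s = 8.8633 × (n + δ) = 8.8633 × 0.044 = 0.3900.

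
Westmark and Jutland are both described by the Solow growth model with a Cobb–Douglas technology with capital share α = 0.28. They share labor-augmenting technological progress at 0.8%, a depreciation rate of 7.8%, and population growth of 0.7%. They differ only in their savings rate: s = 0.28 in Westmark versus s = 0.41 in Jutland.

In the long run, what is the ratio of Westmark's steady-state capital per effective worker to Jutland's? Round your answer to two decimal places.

k*_W / k*_J ≈ 0.59

Steady-state k* = [s/(n + g + δ)]^(1/(1−α)), so the ratio is [ (s_W/(n + g + δ)_W) / (s_J/(n + g + δ)_J) ]^1.3889.
s_W/(n + g + δ)_W = 0.28/0.093 = 3.0108; s_J/(n + g + δ)_J = 0.41/0.093 = 4.4086.
Ratio = (3.0108/4.4086)^1.3889 = 0.6829^1.3889 ≈ 0.5888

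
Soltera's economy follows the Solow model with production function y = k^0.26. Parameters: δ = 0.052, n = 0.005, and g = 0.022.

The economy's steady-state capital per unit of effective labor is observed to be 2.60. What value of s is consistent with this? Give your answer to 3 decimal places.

At the steady state, Δk = 0, so s·k^α = (n + g + δ)·k.
So s / (n + g + δ) = (k*)^(1−α) = 2.60^0.74 = 2.0281.
Therefore s = 2.0281 × (n + g + δ) = 2.0281 × 0.079 = 0.1602.

s ≈ 0.160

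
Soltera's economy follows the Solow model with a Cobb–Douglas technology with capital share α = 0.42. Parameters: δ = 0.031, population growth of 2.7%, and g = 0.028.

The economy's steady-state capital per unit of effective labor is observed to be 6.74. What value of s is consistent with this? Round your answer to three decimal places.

In steady state, investment equals break-even investment: s·k^α = (n + g + δ)·k.
So s / (n + g + δ) = (k*)^(1−α) = 6.74^0.58 = 3.0243.
Therefore s = 3.0243 × (n + g + δ) = 3.0243 × 0.086 = 0.2601.

s ≈ 0.260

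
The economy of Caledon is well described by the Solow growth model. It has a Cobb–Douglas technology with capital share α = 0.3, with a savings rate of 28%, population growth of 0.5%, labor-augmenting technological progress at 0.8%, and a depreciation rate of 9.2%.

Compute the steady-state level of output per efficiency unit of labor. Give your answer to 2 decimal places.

Steady state requires s·f(k) = (n + g + δ)·k, i.e. s·k^α = (n + g + δ)·k.
Dividing both sides by k: k^(1−α) = s / (n + g + δ).
k^0.7 = 0.28 / (0.005 + 0.008 + 0.092) = 0.28 / 0.105 = 2.6667
k* = 2.6667^(1/0.7) ≈ 4.0601
y* = (k*)^α = 4.0601^0.3 ≈ 1.5225

y* = 1.52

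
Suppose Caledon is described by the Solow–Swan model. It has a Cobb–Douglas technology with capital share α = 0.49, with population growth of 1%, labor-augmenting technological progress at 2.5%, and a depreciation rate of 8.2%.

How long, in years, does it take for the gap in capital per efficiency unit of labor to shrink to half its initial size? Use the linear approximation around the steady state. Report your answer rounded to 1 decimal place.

Near the steady state the convergence rate is λ = (1 − α)(n + g + δ).
λ = (1 − 0.49) × 0.117 = 0.51 × 0.117 = 0.05967
Half-life = ln 2 / λ = 0.6931 / 0.05967 ≈ 11.62 years

about 11.6 years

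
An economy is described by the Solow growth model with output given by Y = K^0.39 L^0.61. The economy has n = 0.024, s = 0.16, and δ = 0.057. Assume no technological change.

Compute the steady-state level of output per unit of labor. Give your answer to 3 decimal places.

y* = 1.545

In steady state, investment equals break-even investment: s·k^α = (n + δ)·k.
Dividing both sides by k: k^(1−α) = s / (n + δ).
k^0.61 = 0.16 / (0.024 + 0.057) = 0.16 / 0.081 = 1.9753
k* = 1.9753^(1/0.61) ≈ 3.0524
y* = (k*)^α = 3.0524^0.39 ≈ 1.5453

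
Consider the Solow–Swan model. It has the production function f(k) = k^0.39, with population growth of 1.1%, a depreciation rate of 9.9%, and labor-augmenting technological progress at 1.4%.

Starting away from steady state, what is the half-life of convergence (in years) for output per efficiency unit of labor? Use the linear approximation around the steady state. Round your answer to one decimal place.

Near the steady state the convergence rate is λ = (1 − α)(n + g + δ).
λ = (1 − 0.39) × 0.124 = 0.61 × 0.124 = 0.07564
Half-life = ln 2 / λ = 0.6931 / 0.07564 ≈ 9.16 years

half-life ≈ 9.2 years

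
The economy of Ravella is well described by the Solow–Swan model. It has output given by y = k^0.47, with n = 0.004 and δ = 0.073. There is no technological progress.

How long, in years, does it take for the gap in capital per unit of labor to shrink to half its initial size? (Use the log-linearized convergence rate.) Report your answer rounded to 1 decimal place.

Near the steady state the convergence rate is λ = (1 − α)(n + δ).
λ = (1 − 0.47) × 0.077 = 0.53 × 0.077 = 0.04081
Half-life = ln 2 / λ = 0.6931 / 0.04081 ≈ 16.98 years

half-life ≈ 17.0 years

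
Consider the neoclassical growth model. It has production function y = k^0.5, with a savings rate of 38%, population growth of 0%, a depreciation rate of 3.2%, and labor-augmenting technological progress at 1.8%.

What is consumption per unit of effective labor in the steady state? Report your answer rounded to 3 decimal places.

c* = 4.712

Steady state requires s·f(k) = (n + g + δ)·k, i.e. s·k^α = (n + g + δ)·k.
Dividing both sides by k: k^(1−α) = s / (n + g + δ).
k^0.5 = 0.38 / (0.000 + 0.018 + 0.032) = 0.38 / 0.050 = 7.6000
k* = 7.6000^(1/0.5) ≈ 57.7600
y* = (k*)^α = 57.7600^0.5 ≈ 7.6000
c* = (1 − s)·y* = (1 − 0.38) × 7.6000 ≈ 4.7120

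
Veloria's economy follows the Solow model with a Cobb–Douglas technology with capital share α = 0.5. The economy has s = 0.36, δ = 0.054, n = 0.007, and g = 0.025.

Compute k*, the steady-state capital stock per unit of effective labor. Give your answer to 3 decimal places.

At the steady state, Δk = 0, so s·k^α = (n + g + δ)·k.
Rearranging, k^(1−α) = s / (n + g + δ).
k^0.5 = 0.36 / (0.007 + 0.025 + 0.054) = 0.36 / 0.086 = 4.1860
k* = 4.1860^(1/0.5) ≈ 17.5226

k* ≈ 17.523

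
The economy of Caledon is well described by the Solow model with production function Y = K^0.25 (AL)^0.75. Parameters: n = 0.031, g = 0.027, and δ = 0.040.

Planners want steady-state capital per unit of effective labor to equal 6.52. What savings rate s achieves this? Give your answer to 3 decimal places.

s ≈ 0.400

In steady state, investment equals break-even investment: s·k^α = (n + g + δ)·k.
So s / (n + g + δ) = (k*)^(1−α) = 6.52^0.75 = 4.0802.
Therefore s = 4.0802 × (n + g + δ) = 4.0802 × 0.098 = 0.3999.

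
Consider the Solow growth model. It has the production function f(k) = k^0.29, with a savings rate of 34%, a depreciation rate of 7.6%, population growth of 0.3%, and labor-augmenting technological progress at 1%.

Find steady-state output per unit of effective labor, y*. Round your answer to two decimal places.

Steady state requires s·f(k) = (n + g + δ)·k, i.e. s·k^α = (n + g + δ)·k.
Rearranging, k^(1−α) = s / (n + g + δ).
k^0.71 = 0.34 / (0.003 + 0.010 + 0.076) = 0.34 / 0.089 = 3.8202
k* = 3.8202^(1/0.71) ≈ 6.6045
y* = (k*)^α = 6.6045^0.29 ≈ 1.7288

y* = 1.73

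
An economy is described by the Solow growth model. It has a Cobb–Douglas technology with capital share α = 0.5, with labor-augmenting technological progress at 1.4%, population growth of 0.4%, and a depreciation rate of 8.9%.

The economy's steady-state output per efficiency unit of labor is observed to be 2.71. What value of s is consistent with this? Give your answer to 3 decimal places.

s ≈ 0.290

In steady state, investment equals break-even investment: s·k^α = (n + g + δ)·k.
Since y* = [s/(n + g + δ)]^(α/(1−α)), we have s/(n + g + δ) = (y*)^((1−α)/α) = 2.71^1 = 2.7100.
Therefore s = 2.7100 × (n + g + δ) = 2.7100 × 0.107 = 0.2900.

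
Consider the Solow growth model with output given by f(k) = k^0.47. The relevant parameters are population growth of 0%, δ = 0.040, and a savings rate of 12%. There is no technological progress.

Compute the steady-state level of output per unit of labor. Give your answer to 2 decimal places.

In steady state, investment equals break-even investment: s·k^α = (n + δ)·k.
Dividing both sides by k: k^(1−α) = s / (n + δ).
k^0.53 = 0.12 / (0.000 + 0.040) = 0.12 / 0.040 = 3.0000
k* = 3.0000^(1/0.53) ≈ 7.9475
y* = (k*)^α = 7.9475^0.47 ≈ 2.6492

y* = 2.65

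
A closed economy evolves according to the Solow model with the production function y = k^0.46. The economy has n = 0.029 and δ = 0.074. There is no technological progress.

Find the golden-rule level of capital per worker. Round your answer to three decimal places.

k_gold ≈ 15.979

The golden rule sets f'(k) = n + δ, i.e. α·k^(α−1) = n + δ.
So k^(1−α) = α / (n + δ) = 0.46 / 0.103 = 4.4660.
k_gold = 4.4660^(1/0.54) ≈ 15.9791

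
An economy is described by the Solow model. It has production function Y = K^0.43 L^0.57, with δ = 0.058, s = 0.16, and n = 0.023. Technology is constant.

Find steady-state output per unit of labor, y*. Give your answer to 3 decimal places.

y* = 1.671

At the steady state, Δk = 0, so s·k^α = (n + δ)·k.
Dividing both sides by k: k^(1−α) = s / (n + δ).
k^0.57 = 0.16 / (0.023 + 0.058) = 0.16 / 0.081 = 1.9753
k* = 1.9753^(1/0.57) ≈ 3.3011
y* = (k*)^α = 3.3011^0.43 ≈ 1.6712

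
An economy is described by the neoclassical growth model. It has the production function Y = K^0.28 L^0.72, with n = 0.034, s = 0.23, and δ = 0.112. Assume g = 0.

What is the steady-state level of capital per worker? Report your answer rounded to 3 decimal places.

In steady state, investment equals break-even investment: s·k^α = (n + δ)·k.
Dividing both sides by k: k^(1−α) = s / (n + δ).
k^0.72 = 0.23 / (0.034 + 0.112) = 0.23 / 0.146 = 1.5753
k* = 1.5753^(1/0.72) ≈ 1.8798

k* ≈ 1.880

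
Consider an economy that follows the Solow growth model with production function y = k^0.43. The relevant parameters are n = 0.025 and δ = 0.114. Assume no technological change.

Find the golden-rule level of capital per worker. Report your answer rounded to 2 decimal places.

The golden rule sets f'(k) = n + δ, i.e. α·k^(α−1) = n + δ.
So k^(1−α) = α / (n + δ) = 0.43 / 0.139 = 3.0935.
k_gold = 3.0935^(1/0.57) ≈ 7.2517

k_gold ≈ 7.25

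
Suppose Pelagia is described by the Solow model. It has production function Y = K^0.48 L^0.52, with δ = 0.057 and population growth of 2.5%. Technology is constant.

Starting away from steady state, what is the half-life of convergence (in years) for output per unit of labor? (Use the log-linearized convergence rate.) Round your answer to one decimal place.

t_½ ≈ 16.3 years

Near the steady state the convergence rate is λ = (1 − α)(n + δ).
λ = (1 − 0.48) × 0.082 = 0.52 × 0.082 = 0.04264
Half-life = ln 2 / λ = 0.6931 / 0.04264 ≈ 16.25 years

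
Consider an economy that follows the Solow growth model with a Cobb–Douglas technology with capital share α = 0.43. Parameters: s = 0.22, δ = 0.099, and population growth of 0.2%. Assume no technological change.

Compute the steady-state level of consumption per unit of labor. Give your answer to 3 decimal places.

c* = 1.403

Steady state requires s·f(k) = (n + δ)·k, i.e. s·k^α = (n + δ)·k.
Rearranging, k^(1−α) = s / (n + δ).
k^0.57 = 0.22 / (0.002 + 0.099) = 0.22 / 0.101 = 2.1782
k* = 2.1782^(1/0.57) ≈ 3.9188
y* = (k*)^α = 3.9188^0.43 ≈ 1.7991
c* = (1 − s)·y* = (1 − 0.22) × 1.7991 ≈ 1.4033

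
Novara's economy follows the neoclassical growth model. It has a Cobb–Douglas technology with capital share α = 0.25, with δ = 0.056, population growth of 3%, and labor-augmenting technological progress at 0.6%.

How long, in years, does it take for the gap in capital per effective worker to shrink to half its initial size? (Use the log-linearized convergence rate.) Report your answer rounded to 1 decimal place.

about 10.0 years

Near the steady state the convergence rate is λ = (1 − α)(n + g + δ).
λ = (1 − 0.25) × 0.092 = 0.75 × 0.092 = 0.0690
Half-life = ln 2 / λ = 0.6931 / 0.0690 ≈ 10.04 years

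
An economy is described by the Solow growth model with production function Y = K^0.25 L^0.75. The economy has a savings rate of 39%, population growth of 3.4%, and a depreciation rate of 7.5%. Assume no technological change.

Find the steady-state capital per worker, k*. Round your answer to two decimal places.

At the steady state, Δk = 0, so s·k^α = (n + δ)·k.
Rearranging, k^(1−α) = s / (n + δ).
k^0.75 = 0.39 / (0.034 + 0.075) = 0.39 / 0.109 = 3.5780
k* = 3.5780^(1/0.75) ≈ 5.4725

k* ≈ 5.47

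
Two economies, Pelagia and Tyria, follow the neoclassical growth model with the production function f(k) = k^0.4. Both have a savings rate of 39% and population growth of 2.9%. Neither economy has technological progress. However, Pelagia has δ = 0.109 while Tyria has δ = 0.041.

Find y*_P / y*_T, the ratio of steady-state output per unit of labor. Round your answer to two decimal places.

ratio ≈ 0.64

Steady-state y* = [s/(n + δ)]^(α/(1−α)), so the ratio is [ (s_P/(n + δ)_P) / (s_T/(n + δ)_T) ]^0.6667.
s_P/(n + δ)_P = 0.39/0.138 = 2.8261; s_T/(n + δ)_T = 0.39/0.070 = 5.5714.
Ratio = (2.8261/5.5714)^0.6667 = 0.5073^0.6667 ≈ 0.6361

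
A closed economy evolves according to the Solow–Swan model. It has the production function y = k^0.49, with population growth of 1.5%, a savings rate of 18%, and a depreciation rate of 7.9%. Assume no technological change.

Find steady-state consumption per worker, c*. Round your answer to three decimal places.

c* = 1.531

At the steady state, Δk = 0, so s·k^α = (n + δ)·k.
Dividing both sides by k: k^(1−α) = s / (n + δ).
k^0.51 = 0.18 / (0.015 + 0.079) = 0.18 / 0.094 = 1.9149
k* = 1.9149^(1/0.51) ≈ 3.5746
y* = (k*)^α = 3.5746^0.49 ≈ 1.8667
c* = (1 − s)·y* = (1 − 0.18) × 1.8667 ≈ 1.5307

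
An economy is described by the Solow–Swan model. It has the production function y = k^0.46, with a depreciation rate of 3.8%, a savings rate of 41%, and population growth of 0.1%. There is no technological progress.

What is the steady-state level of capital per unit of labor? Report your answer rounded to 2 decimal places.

At the steady state, Δk = 0, so s·k^α = (n + δ)·k.
Rearranging, k^(1−α) = s / (n + δ).
k^0.54 = 0.41 / (0.001 + 0.038) = 0.41 / 0.039 = 10.5128
k* = 10.5128^(1/0.54) ≈ 77.9958

k* ≈ 78.00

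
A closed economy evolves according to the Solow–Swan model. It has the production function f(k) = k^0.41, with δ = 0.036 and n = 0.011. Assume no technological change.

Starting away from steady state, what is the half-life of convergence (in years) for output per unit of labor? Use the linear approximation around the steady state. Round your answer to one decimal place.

Near the steady state the convergence rate is λ = (1 − α)(n + δ).
λ = (1 − 0.41) × 0.047 = 0.59 × 0.047 = 0.02773
Half-life = ln 2 / λ = 0.6931 / 0.02773 ≈ 24.99 years

t_½ ≈ 25.0 years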